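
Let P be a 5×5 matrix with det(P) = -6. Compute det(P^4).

det(P^4) = (det P)^4 = (-6)^4 = 1296

1296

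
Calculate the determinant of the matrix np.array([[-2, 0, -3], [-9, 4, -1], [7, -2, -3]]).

58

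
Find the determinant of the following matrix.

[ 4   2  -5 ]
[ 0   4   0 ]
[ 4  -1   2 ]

112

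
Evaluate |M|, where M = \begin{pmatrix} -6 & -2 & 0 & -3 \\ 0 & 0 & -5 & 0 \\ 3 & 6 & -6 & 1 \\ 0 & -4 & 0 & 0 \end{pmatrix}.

60

Expand along row 2 (it has 3 zeros):
  − (-5) · M_23   where M_23 = det([-6 -2 -3; 3 6 1; 0 -4 0]) = 12
det = (-1)·(-5)·(12) = 60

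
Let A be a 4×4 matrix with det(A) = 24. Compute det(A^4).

The determinant is 331776.

det(A^4) = (det A)^4 = (24)^4 = 331776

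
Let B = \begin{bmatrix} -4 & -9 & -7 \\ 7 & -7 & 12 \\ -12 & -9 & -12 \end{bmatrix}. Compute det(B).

The determinant is 801.

Expand along row 1:
  + (-4) · |-7 12; -9 -12| = (-4)·(84 − (-108)) = -768
  − (-9) · |7 12; -12 -12| = −(-9)·(-84 − (-144)) = 540
  + (-7) · |7 -7; -12 -9| = (-7)·(-63 − 84) = 1029
Sum: (-768) + (540) + (1029) = 801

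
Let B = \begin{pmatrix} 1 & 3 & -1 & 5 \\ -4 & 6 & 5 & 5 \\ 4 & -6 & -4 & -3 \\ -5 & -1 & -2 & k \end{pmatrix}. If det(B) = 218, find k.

k = -9

Expanding along the row containing k, det(B) is linear in k: det(B) = (18)·k + (380).
Set (18)·k + (380) = 218  ⇒  (18)·k = -162  ⇒  k = -9.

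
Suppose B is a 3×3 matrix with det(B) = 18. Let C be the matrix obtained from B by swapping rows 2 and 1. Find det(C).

Swapping two rows multiplies the determinant by −1.
det(C) = (-1)·(18) = -18

-18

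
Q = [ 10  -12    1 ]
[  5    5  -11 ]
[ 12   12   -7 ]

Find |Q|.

|Q| = 2134

Expand along row 1:
  + 10 · |5 -11; 12 -7| = 10·(-35 − (-132)) = 970
  − (-12) · |5 -11; 12 -7| = −(-12)·(-35 − (-132)) = 1164
  + 1 · |5 5; 12 12| = 1·(60 − 60) = 0
Sum: (970) + (1164) + (0) = 2134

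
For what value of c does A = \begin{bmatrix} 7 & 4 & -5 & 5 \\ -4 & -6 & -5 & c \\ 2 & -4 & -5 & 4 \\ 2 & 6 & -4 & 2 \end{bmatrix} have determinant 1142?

Expanding along the row containing c, det(A) is linear in c: det(A) = (214)·c + (-356).
Set (214)·c + (-356) = 1142  ⇒  (214)·c = 1498  ⇒  c = 7.

c = 7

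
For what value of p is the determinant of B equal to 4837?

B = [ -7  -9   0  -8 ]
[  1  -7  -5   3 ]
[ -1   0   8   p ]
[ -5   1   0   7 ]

p = -6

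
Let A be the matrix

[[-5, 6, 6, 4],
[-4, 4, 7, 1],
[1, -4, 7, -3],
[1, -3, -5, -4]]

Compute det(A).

Expand along row 1:
  + (-5) · M_11   where M_11 = det([4 7 1; -4 7 -3; -3 -5 -4]) = -180
  − (6) · M_12   where M_12 = det([-4 7 1; 1 7 -3; 1 -5 -4]) = 167
  + (6) · M_13   where M_13 = det([-4 4 1; 1 -4 -3; 1 -3 -4]) = -23
  − (4) · M_14   where M_14 = det([-4 4 7; 1 -4 7; 1 -3 -5]) = -109
det = (+1)·(-5)·(-180) + (-1)·(6)·(167) + (+1)·(6)·(-23) + (-1)·(4)·(-109) = 196

The determinant is 196.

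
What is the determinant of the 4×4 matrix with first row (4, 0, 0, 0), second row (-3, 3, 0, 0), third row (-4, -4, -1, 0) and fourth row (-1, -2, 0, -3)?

The determinant is 36.

The matrix is lower triangular, so the determinant is the product of the diagonal entries:
det = (4) · (3) · (-1) · (-3) = 36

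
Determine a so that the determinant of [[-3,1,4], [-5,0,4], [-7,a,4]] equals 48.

Expanding along the row containing a, det(B) is linear in a: det(B) = (-8)·a + (-8).
Set (-8)·a + (-8) = 48  ⇒  (-8)·a = 56  ⇒  a = -7.

-7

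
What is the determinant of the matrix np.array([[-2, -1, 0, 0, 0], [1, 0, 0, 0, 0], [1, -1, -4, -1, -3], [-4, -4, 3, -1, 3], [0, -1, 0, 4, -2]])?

The matrix is block lower-triangular with a 2×2 block and a 3×3 block on the diagonal, so its determinant equals the product of the determinants of the diagonal blocks.
det of the 2×2 block = 1
det of the 3×3 block = -2
det = (1)·(-2) = -2

The determinant is -2.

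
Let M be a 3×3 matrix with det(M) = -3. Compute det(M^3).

-27

det(M^3) = (det M)^3 = (-3)^3 = -27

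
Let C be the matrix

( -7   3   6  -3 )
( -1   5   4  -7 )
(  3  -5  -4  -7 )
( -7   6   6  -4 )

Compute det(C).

Expand along row 1:
  + (-7) · M_11   where M_11 = det([5 4 -7; -5 -4 -7; 6 6 -4]) = 84
  − (3) · M_12   where M_12 = det([-1 4 -7; 3 -4 -7; -7 6 -4]) = 256
  + (6) · M_13   where M_13 = det([-1 5 -7; 3 -5 -7; -7 6 -4]) = 362
  − (-3) · M_14   where M_14 = det([-1 5 4; 3 -5 -4; -7 6 6]) = -12
det = (+1)·(-7)·(84) + (-1)·(3)·(256) + (+1)·(6)·(362) + (-1)·(-3)·(-12) = 780

780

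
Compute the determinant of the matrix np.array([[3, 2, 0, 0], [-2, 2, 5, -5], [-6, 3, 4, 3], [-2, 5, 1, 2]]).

400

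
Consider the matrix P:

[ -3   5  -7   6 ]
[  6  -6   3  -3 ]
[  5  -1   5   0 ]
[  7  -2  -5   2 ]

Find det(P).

Expand along row 3 (it has 1 zero):
  + (5) · M_31   where M_31 = det([5 -7 6; -6 3 -3; -2 -5 2]) = 45
  − (-1) · M_32   where M_32 = det([-3 -7 6; 6 3 -3; 7 -5 2]) = -48
  + (5) · M_33   where M_33 = det([-3 5 6; 6 -6 -3; 7 -2 2]) = 69
det = (+1)·(5)·(45) + (-1)·(-1)·(-48) + (+1)·(5)·(69) = 522

The determinant is 522.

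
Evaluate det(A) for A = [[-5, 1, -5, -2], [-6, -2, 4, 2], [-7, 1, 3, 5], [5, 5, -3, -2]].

|A| = -652

Expand along row 1:
  + (-5) · M_11   where M_11 = det([-2 4 2; 1 3 5; 5 -3 -2]) = 54
  − (1) · M_12   where M_12 = det([-6 4 2; -7 3 5; 5 -3 -2]) = 2
  + (-5) · M_13   where M_13 = det([-6 -2 2; -7 1 5; 5 5 -2]) = 60
  − (-2) · M_14   where M_14 = det([-6 -2 4; -7 1 3; 5 5 -3]) = -40
det = (+1)·(-5)·(54) + (-1)·(1)·(2) + (+1)·(-5)·(60) + (-1)·(-2)·(-40) = -652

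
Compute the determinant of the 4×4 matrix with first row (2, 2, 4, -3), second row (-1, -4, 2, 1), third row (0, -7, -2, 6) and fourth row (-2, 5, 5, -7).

Expand along row 3 (it has 1 zero):
  − (-7) · M_32   where M_32 = det([2 4 -3; -1 2 1; -2 5 -7]) = -71
  + (-2) · M_33   where M_33 = det([2 2 -3; -1 -4 1; -2 5 -7]) = 67
  − (6) · M_34   where M_34 = det([2 2 4; -1 -4 2; -2 5 5]) = -110
det = (-1)·(-7)·(-71) + (+1)·(-2)·(67) + (-1)·(6)·(-110) = 29

29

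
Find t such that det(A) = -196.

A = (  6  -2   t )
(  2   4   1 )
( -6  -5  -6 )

Expanding along the column containing t, det(A) is linear in t: det(A) = (14)·t + (-126).
Set (14)·t + (-126) = -196  ⇒  (14)·t = -70  ⇒  t = -5.

t = -5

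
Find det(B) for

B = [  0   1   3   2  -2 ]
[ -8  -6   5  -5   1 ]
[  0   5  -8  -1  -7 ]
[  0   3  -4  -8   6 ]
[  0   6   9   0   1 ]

Expand along column 1 (it has 4 zeros):
  − (-8) · M_21   where M_21 = det([1 3 2 -2; 5 -8 -1 -7; 3 -4 -8 6; 6 9 0 1]) = 293
det = (-1)·(-8)·(293) = 2344

|B| = 2344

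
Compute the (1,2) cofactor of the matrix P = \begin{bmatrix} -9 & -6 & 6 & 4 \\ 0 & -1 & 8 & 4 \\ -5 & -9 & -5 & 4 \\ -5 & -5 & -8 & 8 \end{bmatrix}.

-220

Delete row 1 and column 2; the remaining 3×3 submatrix is [0 8 4; -5 -5 4; -5 -8 8].
Its determinant is 220.
The cofactor carries sign (−1)^(1+2) = −1, so C_{1,2} = −(220) = -220.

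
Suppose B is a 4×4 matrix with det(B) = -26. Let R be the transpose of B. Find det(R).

The determinant is -26.

det(Bᵀ) = det(B).
det(R) = (1)·(-26) = -26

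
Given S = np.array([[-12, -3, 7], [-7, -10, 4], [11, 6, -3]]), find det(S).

335

Expand along row 1:
  + (-12) · |-10 4; 6 -3| = (-12)·(30 − 24) = -72
  − (-3) · |-7 4; 11 -3| = −(-3)·(21 − 44) = -69
  + 7 · |-7 -10; 11 6| = 7·(-42 − (-110)) = 476
Sum: (-72) + (-69) + (476) = 335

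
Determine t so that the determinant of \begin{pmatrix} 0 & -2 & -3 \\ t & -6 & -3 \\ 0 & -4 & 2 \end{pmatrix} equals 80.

5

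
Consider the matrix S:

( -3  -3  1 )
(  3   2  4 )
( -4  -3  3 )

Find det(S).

Expand along column 1:
  + (-3) · |2 4; -3 3| = (-3)·(6 − (-12)) = -54
  − 3 · |-3 1; -3 3| = −3·(-9 − (-3)) = 18
  + (-4) · |-3 1; 2 4| = (-4)·(-12 − 2) = 56
Sum: (-54) + (18) + (56) = 20

|S| = 20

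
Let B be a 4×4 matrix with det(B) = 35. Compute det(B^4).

det(B^4) = (det B)^4 = (35)^4 = 1500625

1500625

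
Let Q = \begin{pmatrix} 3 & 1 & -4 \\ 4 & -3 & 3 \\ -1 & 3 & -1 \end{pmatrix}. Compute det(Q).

Expand along column 1:
  + 3 · |-3 3; 3 -1| = 3·(3 − 9) = -18
  − 4 · |1 -4; 3 -1| = −4·(-1 − (-12)) = -44
  + (-1) · |1 -4; -3 3| = (-1)·(3 − 12) = 9
Sum: (-18) + (-44) + (9) = -53

-53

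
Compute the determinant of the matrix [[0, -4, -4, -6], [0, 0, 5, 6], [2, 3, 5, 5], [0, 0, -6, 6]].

Expand along column 1 (it has 3 zeros):
  + (2) · M_31   where M_31 = det([-4 -4 -6; 0 5 6; 0 -6 6]) = -264
det = (+1)·(2)·(-264) = -528

-528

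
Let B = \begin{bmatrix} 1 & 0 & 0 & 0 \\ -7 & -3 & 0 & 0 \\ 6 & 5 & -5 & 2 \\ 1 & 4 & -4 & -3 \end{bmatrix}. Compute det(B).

B is block lower-triangular with a 2×2 block and a 2×2 block on the diagonal, so its determinant equals the product of the determinants of the diagonal blocks.
det of the 2×2 block = -3
det of the 2×2 block = 23
det = (-3)·(23) = -69

The determinant is -69.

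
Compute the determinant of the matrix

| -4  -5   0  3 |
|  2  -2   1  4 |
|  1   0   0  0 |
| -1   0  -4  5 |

-81

Expand along row 3 (it has 3 zeros):
  + (1) · M_31   where M_31 = det([-5 0 3; -2 1 4; 0 -4 5]) = -81
det = (+1)·(1)·(-81) = -81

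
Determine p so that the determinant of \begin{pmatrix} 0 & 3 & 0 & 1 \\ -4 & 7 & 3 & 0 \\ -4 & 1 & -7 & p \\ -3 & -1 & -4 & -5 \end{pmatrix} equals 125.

Expanding along the row containing p, det(A) is linear in p: det(A) = (75)·p + (500).
Set (75)·p + (500) = 125  ⇒  (75)·p = -375  ⇒  p = -5.

p = -5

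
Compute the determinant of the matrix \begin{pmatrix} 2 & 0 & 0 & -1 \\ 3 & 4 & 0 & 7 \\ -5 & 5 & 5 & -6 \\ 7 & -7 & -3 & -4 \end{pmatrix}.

116

Expand along row 1 (it has 2 zeros):
  + (2) · M_11   where M_11 = det([4 0 7; 5 5 -6; -7 -3 -4]) = -12
  − (-1) · M_14   where M_14 = det([3 4 0; -5 5 5; 7 -7 -3]) = 140
det = (+1)·(2)·(-12) + (-1)·(-1)·(140) = 116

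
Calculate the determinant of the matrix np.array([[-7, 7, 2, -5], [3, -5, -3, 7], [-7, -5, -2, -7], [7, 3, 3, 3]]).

Expand along row 1:
  + (-7) · M_11   where M_11 = det([-5 -3 7; -5 -2 -7; 3 3 3]) = -120
  − (7) · M_12   where M_12 = det([3 -3 7; -7 -2 -7; 7 3 3]) = 80
  + (2) · M_13   where M_13 = det([3 -5 7; -7 -5 -7; 7 3 3]) = 256
  − (-5) · M_14   where M_14 = det([3 -5 -3; -7 -5 -2; 7 3 3]) = -104
det = (+1)·(-7)·(-120) + (-1)·(7)·(80) + (+1)·(2)·(256) + (-1)·(-5)·(-104) = 272

272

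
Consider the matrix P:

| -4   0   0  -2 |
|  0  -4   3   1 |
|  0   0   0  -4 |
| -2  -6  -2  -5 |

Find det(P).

The determinant is -416.

Expand along row 3 (it has 3 zeros):
  − (-4) · M_34   where M_34 = det([-4 0 0; 0 -4 3; -2 -6 -2]) = -104
det = (-1)·(-4)·(-104) = -416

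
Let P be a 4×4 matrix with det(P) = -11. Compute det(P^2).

The determinant is 121.

det(P^2) = (det P)^2 = (-11)^2 = 121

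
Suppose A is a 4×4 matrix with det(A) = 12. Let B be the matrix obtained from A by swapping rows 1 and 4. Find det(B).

|B| = -12

Swapping two rows multiplies the determinant by −1.
det(B) = (-1)·(12) = -12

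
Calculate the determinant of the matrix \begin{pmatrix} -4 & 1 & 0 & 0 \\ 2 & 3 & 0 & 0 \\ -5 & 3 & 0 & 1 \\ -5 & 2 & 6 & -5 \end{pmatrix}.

The matrix is block lower-triangular with a 2×2 block and a 2×2 block on the diagonal, so its determinant equals the product of the determinants of the diagonal blocks.
det of the 2×2 block = -14
det of the 2×2 block = -6
det = (-14)·(-6) = 84

84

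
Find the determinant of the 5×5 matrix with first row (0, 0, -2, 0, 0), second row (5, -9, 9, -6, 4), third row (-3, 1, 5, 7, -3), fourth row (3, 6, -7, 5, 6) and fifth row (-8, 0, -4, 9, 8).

The determinant is 13590.

Expand along row 1 (it has 4 zeros):
  + (-2) · M_13   where M_13 = det([5 -9 -6 4; -3 1 7 -3; 3 6 5 6; -8 0 9 8]) = -6795
det = (+1)·(-2)·(-6795) = 13590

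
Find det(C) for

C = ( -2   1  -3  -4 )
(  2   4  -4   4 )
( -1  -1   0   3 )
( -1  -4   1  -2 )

|C| = -190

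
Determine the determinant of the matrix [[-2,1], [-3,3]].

-3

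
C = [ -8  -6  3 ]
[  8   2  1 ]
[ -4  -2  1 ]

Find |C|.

Expand along column 1:
  + (-8) · |2 1; -2 1| = (-8)·(2 − (-2)) = -32
  − 8 · |-6 3; -2 1| = −8·(-6 − (-6)) = 0
  + (-4) · |-6 3; 2 1| = (-4)·(-6 − 6) = 48
Sum: (-32) + (0) + (48) = 16

16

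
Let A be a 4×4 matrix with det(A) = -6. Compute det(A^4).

The determinant is 1296.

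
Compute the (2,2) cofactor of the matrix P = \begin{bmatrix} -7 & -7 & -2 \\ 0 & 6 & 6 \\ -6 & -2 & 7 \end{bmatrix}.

Delete row 2 and column 2; the remaining 2×2 submatrix is [-7 -2; -6 7].
Its determinant is (-7)·7 − (-2)·(-6) = -61.
The cofactor carries sign (−1)^(2+2) = +1, so C_{2,2} = +(-61) = -61.

-61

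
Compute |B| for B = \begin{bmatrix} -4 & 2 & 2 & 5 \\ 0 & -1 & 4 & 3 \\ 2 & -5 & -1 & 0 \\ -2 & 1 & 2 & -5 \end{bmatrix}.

518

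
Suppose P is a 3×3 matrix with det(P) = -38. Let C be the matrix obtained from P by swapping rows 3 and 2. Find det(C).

Swapping two rows multiplies the determinant by −1.
det(C) = (-1)·(-38) = 38

38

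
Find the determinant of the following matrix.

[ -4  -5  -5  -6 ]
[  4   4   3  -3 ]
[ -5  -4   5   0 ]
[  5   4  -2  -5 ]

Expand along row 3 (it has 1 zero):
  + (-5) · M_31   where M_31 = det([-5 -5 -6; 4 3 -3; 4 -2 -5]) = 185
  − (-4) · M_32   where M_32 = det([-4 -5 -6; 4 3 -3; 5 -2 -5]) = 197
  + (5) · M_33   where M_33 = det([-4 -5 -6; 4 4 -3; 5 4 -5]) = 31
det = (+1)·(-5)·(185) + (-1)·(-4)·(197) + (+1)·(5)·(31) = 18

The determinant is 18.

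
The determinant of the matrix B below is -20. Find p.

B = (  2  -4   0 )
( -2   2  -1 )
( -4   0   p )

Expanding along the row containing p, det(B) is linear in p: det(B) = (-4)·p + (-16).
Set (-4)·p + (-16) = -20  ⇒  (-4)·p = -4  ⇒  p = 1.

1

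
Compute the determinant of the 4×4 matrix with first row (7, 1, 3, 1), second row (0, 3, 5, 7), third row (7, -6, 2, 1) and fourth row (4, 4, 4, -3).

-1416

Expand along row 2 (it has 1 zero):
  + (3) · M_22   where M_22 = det([7 3 1; 7 2 1; 4 4 -3]) = 25
  − (5) · M_23   where M_23 = det([7 1 1; 7 -6 1; 4 4 -3]) = 175
  + (7) · M_24   where M_24 = det([7 1 3; 7 -6 2; 4 4 4]) = -88
det = (+1)·(3)·(25) + (-1)·(5)·(175) + (+1)·(7)·(-88) = -1416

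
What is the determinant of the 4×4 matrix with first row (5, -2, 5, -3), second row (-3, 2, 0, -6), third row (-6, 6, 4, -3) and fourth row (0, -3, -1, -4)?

-703

Expand along row 2 (it has 1 zero):
  − (-3) · M_21   where M_21 = det([-2 5 -3; 6 4 -3; -3 -1 -4]) = 185
  + (2) · M_22   where M_22 = det([5 5 -3; -6 4 -3; 0 -1 -4]) = -233
  + (-6) · M_24   where M_24 = det([5 -2 5; -6 6 4; 0 -3 -1]) = 132
det = (-1)·(-3)·(185) + (+1)·(2)·(-233) + (+1)·(-6)·(132) = -703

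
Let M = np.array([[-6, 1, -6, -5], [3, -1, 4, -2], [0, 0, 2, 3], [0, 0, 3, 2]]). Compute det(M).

M is block upper-triangular with a 2×2 block and a 2×2 block on the diagonal, so its determinant equals the product of the determinants of the diagonal blocks.
det of the 2×2 block = 3
det of the 2×2 block = -5
det = (3)·(-5) = -15

det(M) = -15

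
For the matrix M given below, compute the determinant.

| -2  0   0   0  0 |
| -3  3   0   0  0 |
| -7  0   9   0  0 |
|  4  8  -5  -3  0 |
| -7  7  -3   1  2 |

324

M is lower triangular, so det(M) is the product of the diagonal entries:
det = (-2) · (3) · (9) · (-3) · (2) = 324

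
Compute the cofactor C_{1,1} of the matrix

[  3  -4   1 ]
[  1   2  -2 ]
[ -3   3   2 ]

10

Delete row 1 and column 1; the remaining 2×2 submatrix is [2 -2; 3 2].
Its determinant is 2·2 − (-2)·3 = 10.
The cofactor carries sign (−1)^(1+1) = +1, so C_{1,1} = +(10) = 10.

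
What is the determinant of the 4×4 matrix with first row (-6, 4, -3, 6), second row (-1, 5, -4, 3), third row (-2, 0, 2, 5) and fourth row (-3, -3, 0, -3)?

The determinant is -54.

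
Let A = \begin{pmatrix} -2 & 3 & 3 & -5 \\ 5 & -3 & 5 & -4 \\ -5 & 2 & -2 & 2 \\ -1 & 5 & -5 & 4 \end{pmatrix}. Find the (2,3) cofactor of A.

Delete row 2 and column 3; the remaining 3×3 submatrix is [-2 3 -5; -5 2 2; -1 5 4].
Its determinant is 173.
The cofactor carries sign (−1)^(2+3) = −1, so C_{2,3} = −(173) = -173.

-173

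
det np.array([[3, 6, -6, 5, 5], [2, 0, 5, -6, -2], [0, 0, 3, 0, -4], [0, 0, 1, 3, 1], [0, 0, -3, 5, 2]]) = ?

The matrix is block upper-triangular with a 2×2 block and a 3×3 block on the diagonal, so its determinant equals the product of the determinants of the diagonal blocks.
det of the 2×2 block = -12
det of the 3×3 block = -53
det = (-12)·(-53) = 636

The determinant is 636.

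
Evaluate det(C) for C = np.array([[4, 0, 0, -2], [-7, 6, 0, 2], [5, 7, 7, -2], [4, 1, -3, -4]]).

Expand along row 1 (it has 2 zeros):
  + (4) · M_11   where M_11 = det([6 0 2; 7 7 -2; 1 -3 -4]) = -260
  − (-2) · M_14   where M_14 = det([-7 6 0; 5 7 7; 4 1 -3]) = 454
det = (+1)·(4)·(-260) + (-1)·(-2)·(454) = -132

The determinant is -132.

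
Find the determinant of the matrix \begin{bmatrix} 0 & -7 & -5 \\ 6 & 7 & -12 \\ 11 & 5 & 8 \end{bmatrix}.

1495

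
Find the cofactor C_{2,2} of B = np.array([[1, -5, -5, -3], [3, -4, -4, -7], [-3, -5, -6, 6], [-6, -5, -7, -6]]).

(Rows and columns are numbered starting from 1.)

Delete row 2 and column 2; the remaining 3×3 submatrix is [1 -5 -3; -3 -6 6; -6 -7 -6].
Its determinant is 393.
The cofactor carries sign (−1)^(2+2) = +1, so C_{2,2} = +(393) = 393.

393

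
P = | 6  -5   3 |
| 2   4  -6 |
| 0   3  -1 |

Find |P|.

Expand along column 1:
  + 6 · |4 -6; 3 -1| = 6·(-4 − (-18)) = 84
  − 2 · |-5 3; 3 -1| = −2·(5 − 9) = 8
Sum: (84) + (8) = 92

92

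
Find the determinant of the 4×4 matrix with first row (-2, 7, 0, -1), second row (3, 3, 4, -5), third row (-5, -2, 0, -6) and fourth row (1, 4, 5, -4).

-828

Expand along column 3 (it has 2 zeros):
  − (4) · M_23   where M_23 = det([-2 7 -1; -5 -2 -6; 1 4 -4]) = -228
  − (5) · M_43   where M_43 = det([-2 7 -1; 3 3 -5; -5 -2 -6]) = 348
det = (-1)·(4)·(-228) + (-1)·(5)·(348) = -828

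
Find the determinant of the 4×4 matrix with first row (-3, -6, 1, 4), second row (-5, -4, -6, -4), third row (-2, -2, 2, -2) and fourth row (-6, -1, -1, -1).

Expand along row 1:
  + (-3) · M_11   where M_11 = det([-4 -6 -4; -2 2 -2; -1 -1 -1]) = 0
  − (-6) · M_12   where M_12 = det([-5 -6 -4; -2 2 -2; -6 -1 -1]) = -96
  + (1) · M_13   where M_13 = det([-5 -4 -4; -2 -2 -2; -6 -1 -1]) = 0
  − (4) · M_14   where M_14 = det([-5 -4 -6; -2 -2 2; -6 -1 -1]) = 96
det = (+1)·(-3)·(0) + (-1)·(-6)·(-96) + (+1)·(1)·(0) + (-1)·(4)·(96) = -960

-960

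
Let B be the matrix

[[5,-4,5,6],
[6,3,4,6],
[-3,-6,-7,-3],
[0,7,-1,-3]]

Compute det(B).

Expand along row 4 (it has 1 zero):
  + (7) · M_42   where M_42 = det([5 5 6; 6 4 6; -3 -7 -3]) = -30
  − (-1) · M_43   where M_43 = det([5 -4 6; 6 3 6; -3 -6 -3]) = -27
  + (-3) · M_44   where M_44 = det([5 -4 5; 6 3 4; -3 -6 -7]) = -240
det = (+1)·(7)·(-30) + (-1)·(-1)·(-27) + (+1)·(-3)·(-240) = 483

483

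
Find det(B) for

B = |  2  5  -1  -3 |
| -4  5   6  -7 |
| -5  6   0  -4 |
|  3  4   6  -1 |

Expand along row 3 (it has 1 zero):
  + (-5) · M_31   where M_31 = det([5 -1 -3; 5 6 -7; 4 6 -1]) = 185
  − (6) · M_32   where M_32 = det([2 -1 -3; -4 6 -7; 3 6 -1]) = 223
  − (-4) · M_34   where M_34 = det([2 5 -1; -4 5 6; 3 4 6]) = 253
det = (+1)·(-5)·(185) + (-1)·(6)·(223) + (-1)·(-4)·(253) = -1251

det(B) = -1251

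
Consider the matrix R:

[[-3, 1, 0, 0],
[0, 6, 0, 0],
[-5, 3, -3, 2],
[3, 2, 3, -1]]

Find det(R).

R is block lower-triangular with a 2×2 block and a 2×2 block on the diagonal, so its determinant equals the product of the determinants of the diagonal blocks.
det of the 2×2 block = -18
det of the 2×2 block = -3
det = (-18)·(-3) = 54

54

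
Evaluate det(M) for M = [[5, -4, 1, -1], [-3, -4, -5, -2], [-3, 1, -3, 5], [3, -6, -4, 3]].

The determinant is -105.

Expand along row 1:
  + (5) · M_11   where M_11 = det([-4 -5 -2; 1 -3 5; -6 -4 3]) = 165
  − (-4) · M_12   where M_12 = det([-3 -5 -2; -3 -3 5; 3 -4 3]) = -195
  + (1) · M_13   where M_13 = det([-3 -4 -2; -3 1 5; 3 -6 3]) = -225
  − (-1) · M_14   where M_14 = det([-3 -4 -5; -3 1 -3; 3 -6 -4]) = 75
det = (+1)·(5)·(165) + (-1)·(-4)·(-195) + (+1)·(1)·(-225) + (-1)·(-1)·(75) = -105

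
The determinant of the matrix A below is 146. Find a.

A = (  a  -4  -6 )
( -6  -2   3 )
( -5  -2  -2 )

a = 5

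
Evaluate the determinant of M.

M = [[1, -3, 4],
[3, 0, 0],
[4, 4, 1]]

Expand along row 2:
  − 3 · |-3 4; 4 1| = −3·(-3 − 16) = 57

The determinant is 57.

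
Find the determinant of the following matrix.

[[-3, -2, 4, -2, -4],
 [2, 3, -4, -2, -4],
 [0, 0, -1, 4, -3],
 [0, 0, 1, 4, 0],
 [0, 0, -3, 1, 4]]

The matrix is block upper-triangular with a 2×2 block and a 3×3 block on the diagonal, so its determinant equals the product of the determinants of the diagonal blocks.
det of the 2×2 block = -5
det of the 3×3 block = -71
det = (-5)·(-71) = 355

355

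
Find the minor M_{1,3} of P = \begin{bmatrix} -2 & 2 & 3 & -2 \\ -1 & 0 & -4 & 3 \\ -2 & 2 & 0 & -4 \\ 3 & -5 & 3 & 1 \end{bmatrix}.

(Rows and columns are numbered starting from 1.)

Delete row 1 and column 3; the remaining 3×3 submatrix is [-1 0 3; -2 2 -4; 3 -5 1].
Its determinant is 30.

30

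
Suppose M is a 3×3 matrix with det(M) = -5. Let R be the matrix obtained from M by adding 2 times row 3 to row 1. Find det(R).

det(R) = -5

Adding a multiple of one row to another leaves the determinant unchanged.
det(R) = (1)·(-5) = -5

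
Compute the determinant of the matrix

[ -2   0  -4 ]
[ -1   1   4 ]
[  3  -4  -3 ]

Expand along row 1:
  + (-2) · |1 4; -4 -3| = (-2)·(-3 − (-16)) = -26
  + (-4) · |-1 1; 3 -4| = (-4)·(4 − 3) = -4
Sum: (-26) + (-4) = -30

-30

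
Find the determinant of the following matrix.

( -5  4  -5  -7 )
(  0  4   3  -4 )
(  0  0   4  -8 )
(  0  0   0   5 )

The matrix is upper triangular, so the determinant is the product of the diagonal entries:
det = (-5) · (4) · (4) · (5) = -400

The determinant is -400.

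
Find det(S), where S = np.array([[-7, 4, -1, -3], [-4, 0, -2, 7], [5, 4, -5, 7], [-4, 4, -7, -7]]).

3520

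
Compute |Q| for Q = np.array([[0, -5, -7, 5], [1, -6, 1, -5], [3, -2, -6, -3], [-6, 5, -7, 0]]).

3641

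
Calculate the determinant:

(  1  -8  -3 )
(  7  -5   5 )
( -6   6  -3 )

21

Expand along row 1:
  + 1 · |-5 5; 6 -3| = 1·(15 − 30) = -15
  − (-8) · |7 5; -6 -3| = −(-8)·(-21 − (-30)) = 72
  + (-3) · |7 -5; -6 6| = (-3)·(42 − 30) = -36
Sum: (-15) + (72) + (-36) = 21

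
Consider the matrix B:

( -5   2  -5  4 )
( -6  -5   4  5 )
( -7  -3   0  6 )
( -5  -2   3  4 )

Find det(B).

-20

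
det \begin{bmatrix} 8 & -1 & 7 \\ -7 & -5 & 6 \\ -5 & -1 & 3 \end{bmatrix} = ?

Expand along column 1:
  + 8 · |-5 6; -1 3| = 8·(-15 − (-6)) = -72
  − (-7) · |-1 7; -1 3| = −(-7)·(-3 − (-7)) = 28
  + (-5) · |-1 7; -5 6| = (-5)·(-6 − (-35)) = -145
Sum: (-72) + (28) + (-145) = -189

-189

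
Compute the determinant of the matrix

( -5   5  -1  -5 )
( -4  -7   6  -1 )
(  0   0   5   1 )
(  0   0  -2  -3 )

The matrix is block upper-triangular with a 2×2 block and a 2×2 block on the diagonal, so its determinant equals the product of the determinants of the diagonal blocks.
det of the 2×2 block = 55
det of the 2×2 block = -13
det = (55)·(-13) = -715

-715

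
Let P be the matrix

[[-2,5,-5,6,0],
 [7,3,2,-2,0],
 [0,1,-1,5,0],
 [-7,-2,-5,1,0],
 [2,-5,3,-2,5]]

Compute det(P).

Expand along column 5 (it has 4 zeros):
  + (5) · M_55   where M_55 = det([-2 5 -5 6; 7 3 2 -2; 0 1 -1 5; -7 -2 -5 1]) = -394
det = (+1)·(5)·(-394) = -1970

The determinant is -1970.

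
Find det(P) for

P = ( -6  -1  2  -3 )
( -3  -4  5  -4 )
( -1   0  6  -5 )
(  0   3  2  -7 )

|P| = -598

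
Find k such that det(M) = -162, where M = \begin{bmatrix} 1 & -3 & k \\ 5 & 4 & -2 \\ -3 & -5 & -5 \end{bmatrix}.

k = 3

Expanding along the row containing k, det(M) is linear in k: det(M) = (-13)·k + (-123).
Set (-13)·k + (-123) = -162  ⇒  (-13)·k = -39  ⇒  k = 3.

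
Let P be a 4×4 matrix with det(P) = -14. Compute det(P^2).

196

det(P^2) = (det P)^2 = (-14)^2 = 196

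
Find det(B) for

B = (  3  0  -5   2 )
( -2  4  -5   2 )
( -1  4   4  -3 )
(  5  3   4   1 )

The determinant is 645.

Expand along row 1 (it has 1 zero):
  + (3) · M_11   where M_11 = det([4 -5 2; 4 4 -3; 3 4 1]) = 137
  + (-5) · M_13   where M_13 = det([-2 4 2; -1 4 -3; 5 3 1]) = -128
  − (2) · M_14   where M_14 = det([-2 4 -5; -1 4 4; 5 3 4]) = 203
det = (+1)·(3)·(137) + (+1)·(-5)·(-128) + (-1)·(2)·(203) = 645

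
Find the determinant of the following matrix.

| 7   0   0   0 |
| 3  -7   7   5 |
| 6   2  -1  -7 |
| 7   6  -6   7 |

Expand along row 1 (it has 3 zeros):
  + (7) · M_11   where M_11 = det([-7 7 5; 2 -1 -7; 6 -6 7]) = -79
det = (+1)·(7)·(-79) = -553

-553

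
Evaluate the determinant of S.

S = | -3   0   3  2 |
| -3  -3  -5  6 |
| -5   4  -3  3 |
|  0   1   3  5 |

det(S) = -1079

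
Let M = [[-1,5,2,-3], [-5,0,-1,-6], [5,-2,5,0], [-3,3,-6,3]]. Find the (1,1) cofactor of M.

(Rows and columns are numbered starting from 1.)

12

Delete row 1 and column 1; the remaining 3×3 submatrix is [0 -1 -6; -2 5 0; 3 -6 3].
Its determinant is 12.
The cofactor carries sign (−1)^(1+1) = +1, so C_{1,1} = +(12) = 12.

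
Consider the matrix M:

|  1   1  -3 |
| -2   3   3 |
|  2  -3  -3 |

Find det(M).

0

Expand along row 1:
  + 1 · |3 3; -3 -3| = 1·(-9 − (-9)) = 0
  − 1 · |-2 3; 2 -3| = −1·(6 − 6) = 0
  + (-3) · |-2 3; 2 -3| = (-3)·(6 − 6) = 0
Sum: (0) + (0) + (0) = 0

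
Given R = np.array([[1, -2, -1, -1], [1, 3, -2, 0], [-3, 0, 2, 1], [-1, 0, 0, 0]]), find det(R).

Expand along row 4 (it has 3 zeros):
  − (-1) · M_41   where M_41 = det([-2 -1 -1; 3 -2 0; 0 2 1]) = 1
det = (-1)·(-1)·(1) = 1

1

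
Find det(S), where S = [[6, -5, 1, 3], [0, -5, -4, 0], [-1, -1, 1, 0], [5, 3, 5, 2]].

The determinant is 16.

Expand along row 2 (it has 2 zeros):
  + (-5) · M_22   where M_22 = det([6 1 3; -1 1 0; 5 5 2]) = -16
  − (-4) · M_23   where M_23 = det([6 -5 3; -1 -1 0; 5 3 2]) = -16
det = (+1)·(-5)·(-16) + (-1)·(-4)·(-16) = 16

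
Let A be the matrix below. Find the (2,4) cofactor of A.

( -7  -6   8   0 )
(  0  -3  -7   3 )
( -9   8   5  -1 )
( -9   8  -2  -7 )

770

Delete row 2 and column 4; the remaining 3×3 submatrix is [-7 -6 8; -9 8 5; -9 8 -2].
Its determinant is 770.
The cofactor carries sign (−1)^(2+4) = +1, so C_{2,4} = +(770) = 770.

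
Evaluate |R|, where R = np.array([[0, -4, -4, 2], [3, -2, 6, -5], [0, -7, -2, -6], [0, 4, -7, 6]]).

det(R) = -774

Expand along column 1 (it has 3 zeros):
  − (3) · M_21   where M_21 = det([-4 -4 2; -7 -2 -6; 4 -7 6]) = 258
det = (-1)·(3)·(258) = -774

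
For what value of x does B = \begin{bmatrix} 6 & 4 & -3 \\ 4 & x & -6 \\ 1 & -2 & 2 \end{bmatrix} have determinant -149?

Expanding along the row containing x, det(B) is linear in x: det(B) = (15)·x + (-104).
Set (15)·x + (-104) = -149  ⇒  (15)·x = -45  ⇒  x = -3.

-3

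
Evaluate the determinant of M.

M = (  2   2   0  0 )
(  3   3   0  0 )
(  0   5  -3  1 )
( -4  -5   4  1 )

M is block lower-triangular with a 2×2 block and a 2×2 block on the diagonal, so its determinant equals the product of the determinants of the diagonal blocks.
det of the 2×2 block = 0
det of the 2×2 block = -7
det = (0)·(-7) = 0

0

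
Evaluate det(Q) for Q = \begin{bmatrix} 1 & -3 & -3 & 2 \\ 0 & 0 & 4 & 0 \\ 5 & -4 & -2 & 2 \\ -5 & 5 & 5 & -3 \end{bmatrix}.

Expand along row 2 (it has 3 zeros):
  − (4) · M_23   where M_23 = det([1 -3 2; 5 -4 2; -5 5 -3]) = -3
det = (-1)·(4)·(-3) = 12

12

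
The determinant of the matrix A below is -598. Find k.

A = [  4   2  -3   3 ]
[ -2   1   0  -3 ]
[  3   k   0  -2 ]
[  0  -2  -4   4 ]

-8

Expanding along the row containing k, det(A) is linear in k: det(A) = (48)·k + (-214).
Set (48)·k + (-214) = -598  ⇒  (48)·k = -384  ⇒  k = -8.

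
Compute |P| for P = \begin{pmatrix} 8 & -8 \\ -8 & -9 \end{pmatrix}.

-136

det(P) = 8·(-9) − (-8)·(-8) = -72 − 64 = -136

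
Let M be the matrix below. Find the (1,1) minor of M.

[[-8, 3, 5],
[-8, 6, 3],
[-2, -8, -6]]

Delete row 1 and column 1; the remaining 2×2 submatrix is [6 3; -8 -6].
Its determinant is 6·(-6) − 3·(-8) = -12.

The minor is -12.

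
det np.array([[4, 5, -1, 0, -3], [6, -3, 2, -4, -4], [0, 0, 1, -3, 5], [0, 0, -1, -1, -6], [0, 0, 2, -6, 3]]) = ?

The matrix is block upper-triangular with a 2×2 block and a 3×3 block on the diagonal, so its determinant equals the product of the determinants of the diagonal blocks.
det of the 2×2 block = -42
det of the 3×3 block = 28
det = (-42)·(28) = -1176

-1176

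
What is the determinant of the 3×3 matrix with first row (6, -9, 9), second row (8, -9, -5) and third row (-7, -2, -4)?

Expand along column 1:
  + 6 · |-9 -5; -2 -4| = 6·(36 − 10) = 156
  − 8 · |-9 9; -2 -4| = −8·(36 − (-18)) = -432
  + (-7) · |-9 9; -9 -5| = (-7)·(45 − (-81)) = -882
Sum: (156) + (-432) + (-882) = -1158

The determinant is -1158.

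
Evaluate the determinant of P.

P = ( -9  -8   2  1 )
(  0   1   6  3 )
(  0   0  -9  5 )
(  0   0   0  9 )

det(P) = 729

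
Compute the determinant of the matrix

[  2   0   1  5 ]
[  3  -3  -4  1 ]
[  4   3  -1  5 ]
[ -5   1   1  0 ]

Expand along row 1 (it has 1 zero):
  + (2) · M_11   where M_11 = det([-3 -4 1; 3 -1 5; 1 1 0]) = -1
  + (1) · M_13   where M_13 = det([3 -3 1; 4 3 5; -5 1 0]) = 79
  − (5) · M_14   where M_14 = det([3 -3 -4; 4 3 -1; -5 1 1]) = -67
det = (+1)·(2)·(-1) + (+1)·(1)·(79) + (-1)·(5)·(-67) = 412

The determinant is 412.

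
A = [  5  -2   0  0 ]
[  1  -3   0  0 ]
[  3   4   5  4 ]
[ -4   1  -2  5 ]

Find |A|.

A is block lower-triangular with a 2×2 block and a 2×2 block on the diagonal, so its determinant equals the product of the determinants of the diagonal blocks.
det of the 2×2 block = -13
det of the 2×2 block = 33
det = (-13)·(33) = -429

The determinant is -429.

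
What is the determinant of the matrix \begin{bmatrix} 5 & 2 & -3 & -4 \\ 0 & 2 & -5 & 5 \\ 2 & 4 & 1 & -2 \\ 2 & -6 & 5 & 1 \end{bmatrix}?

Expand along row 2 (it has 1 zero):
  + (2) · M_22   where M_22 = det([5 -3 -4; 2 1 -2; 2 5 1]) = 41
  − (-5) · M_23   where M_23 = det([5 2 -4; 2 4 -2; 2 -6 1]) = 28
  + (5) · M_24   where M_24 = det([5 2 -3; 2 4 1; 2 -6 5]) = 174
det = (+1)·(2)·(41) + (-1)·(-5)·(28) + (+1)·(5)·(174) = 1092

1092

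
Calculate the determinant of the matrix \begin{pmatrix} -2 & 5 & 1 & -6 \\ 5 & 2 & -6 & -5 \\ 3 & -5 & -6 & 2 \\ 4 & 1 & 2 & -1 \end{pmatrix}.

Expand along row 1:
  + (-2) · M_11   where M_11 = det([2 -6 -5; -5 -6 2; 1 2 -1]) = 42
  − (5) · M_12   where M_12 = det([5 -6 -5; 3 -6 2; 4 2 -1]) = -206
  + (1) · M_13   where M_13 = det([5 2 -5; 3 -5 2; 4 1 -1]) = -78
  − (-6) · M_14   where M_14 = det([5 2 -6; 3 -5 -6; 4 1 2]) = -218
det = (+1)·(-2)·(42) + (-1)·(5)·(-206) + (+1)·(1)·(-78) + (-1)·(-6)·(-218) = -440

-440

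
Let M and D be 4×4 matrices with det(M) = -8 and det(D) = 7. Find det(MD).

det(MD) = det(M)·det(D) = (-8)·(7) = -56

-56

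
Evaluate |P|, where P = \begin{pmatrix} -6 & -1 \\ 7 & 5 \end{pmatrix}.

det(P) = -23

det(P) = (-6)·5 − (-1)·7 = -30 − (-7) = -23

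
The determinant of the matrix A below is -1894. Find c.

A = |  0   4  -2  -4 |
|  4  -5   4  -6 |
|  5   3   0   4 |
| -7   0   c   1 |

-8

Expanding along the column containing c, det(A) is linear in c: det(A) = (332)·c + (762).
Set (332)·c + (762) = -1894  ⇒  (332)·c = -2656  ⇒  c = -8.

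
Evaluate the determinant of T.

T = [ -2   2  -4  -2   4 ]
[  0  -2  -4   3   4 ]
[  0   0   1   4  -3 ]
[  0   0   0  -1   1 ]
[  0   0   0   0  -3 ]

12

T is upper triangular, so det(T) is the product of the diagonal entries:
det = (-2) · (-2) · (1) · (-1) · (-3) = 12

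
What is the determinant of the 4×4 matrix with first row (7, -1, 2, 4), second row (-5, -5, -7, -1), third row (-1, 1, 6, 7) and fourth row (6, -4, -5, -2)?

Expand along row 1:
  + (7) · M_11   where M_11 = det([-5 -7 -1; 1 6 7; -4 -5 -2]) = 48
  − (-1) · M_12   where M_12 = det([-5 -7 -1; -1 6 7; 6 -5 -2]) = -364
  + (2) · M_13   where M_13 = det([-5 -5 -1; -1 1 7; 6 -4 -2]) = -328
  − (4) · M_14   where M_14 = det([-5 -5 -7; -1 1 6; 6 -4 -5]) = -236
det = (+1)·(7)·(48) + (-1)·(-1)·(-364) + (+1)·(2)·(-328) + (-1)·(4)·(-236) = 260

The determinant is 260.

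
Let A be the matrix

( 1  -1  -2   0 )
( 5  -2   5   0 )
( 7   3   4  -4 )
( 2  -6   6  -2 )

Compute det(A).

The determinant is 552.

Expand along column 4 (it has 2 zeros):
  − (-4) · M_34   where M_34 = det([1 -1 -2; 5 -2 5; 2 -6 6]) = 90
  + (-2) · M_44   where M_44 = det([1 -1 -2; 5 -2 5; 7 3 4]) = -96
det = (-1)·(-4)·(90) + (+1)·(-2)·(-96) = 552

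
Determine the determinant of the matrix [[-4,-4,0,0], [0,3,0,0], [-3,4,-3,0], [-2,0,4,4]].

144

The matrix is block lower-triangular with a 2×2 block and a 2×2 block on the diagonal, so its determinant equals the product of the determinants of the diagonal blocks.
det of the 2×2 block = -12
det of the 2×2 block = -12
det = (-12)·(-12) = 144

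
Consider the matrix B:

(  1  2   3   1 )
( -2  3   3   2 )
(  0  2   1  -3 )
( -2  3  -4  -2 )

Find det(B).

Expand along row 3 (it has 1 zero):
  − (2) · M_32   where M_32 = det([1 3 1; -2 3 2; -2 -4 -2]) = -8
  + (1) · M_33   where M_33 = det([1 2 1; -2 3 2; -2 3 -2]) = -28
  − (-3) · M_34   where M_34 = det([1 2 3; -2 3 3; -2 3 -4]) = -49
det = (-1)·(2)·(-8) + (+1)·(1)·(-28) + (-1)·(-3)·(-49) = -159

det(B) = -159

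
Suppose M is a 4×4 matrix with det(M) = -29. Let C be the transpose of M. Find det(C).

det(Mᵀ) = det(M).
det(C) = (1)·(-29) = -29

|C| = -29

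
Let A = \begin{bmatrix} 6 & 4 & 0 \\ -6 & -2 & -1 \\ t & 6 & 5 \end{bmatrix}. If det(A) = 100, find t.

Expanding along the column containing t, det(A) is linear in t: det(A) = (-4)·t + (96).
Set (-4)·t + (96) = 100  ⇒  (-4)·t = 4  ⇒  t = -1.

-1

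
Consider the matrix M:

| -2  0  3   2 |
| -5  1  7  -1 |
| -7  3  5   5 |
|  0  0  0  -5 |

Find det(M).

det(M) = -40

Expand along row 4 (it has 3 zeros):
  + (-5) · M_44   where M_44 = det([-2 0 3; -5 1 7; -7 3 5]) = 8
det = (+1)·(-5)·(8) = -40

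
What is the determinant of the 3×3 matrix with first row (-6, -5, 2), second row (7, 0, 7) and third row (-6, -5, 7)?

Expand along column 2:
  − (-5) · |7 7; -6 7| = −(-5)·(49 − (-42)) = 455
  − (-5) · |-6 2; 7 7| = −(-5)·(-42 − 14) = -280
Sum: (455) + (-280) = 175

The determinant is 175.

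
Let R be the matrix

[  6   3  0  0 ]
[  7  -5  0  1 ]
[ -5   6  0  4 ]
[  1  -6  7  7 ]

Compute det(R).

1785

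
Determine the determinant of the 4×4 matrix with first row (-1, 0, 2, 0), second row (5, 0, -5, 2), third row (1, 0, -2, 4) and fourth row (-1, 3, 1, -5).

Expand along column 2 (it has 3 zeros):
  + (3) · M_42   where M_42 = det([-1 2 0; 5 -5 2; 1 -2 4]) = -20
det = (+1)·(3)·(-20) = -60

-60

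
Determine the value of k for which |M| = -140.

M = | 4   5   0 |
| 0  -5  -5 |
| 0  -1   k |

Expanding along the row containing k, det(M) is linear in k: det(M) = (-20)·k + (-20).
Set (-20)·k + (-20) = -140  ⇒  (-20)·k = -120  ⇒  k = 6.

6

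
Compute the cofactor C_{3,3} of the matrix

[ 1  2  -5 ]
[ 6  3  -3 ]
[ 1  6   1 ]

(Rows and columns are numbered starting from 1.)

-9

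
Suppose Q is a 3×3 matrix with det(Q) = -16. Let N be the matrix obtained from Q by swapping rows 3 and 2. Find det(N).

|N| = 16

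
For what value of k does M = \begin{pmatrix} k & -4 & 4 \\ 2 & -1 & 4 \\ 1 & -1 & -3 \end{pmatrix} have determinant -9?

Expanding along the column containing k, det(M) is linear in k: det(M) = (7)·k + (-44).
Set (7)·k + (-44) = -9  ⇒  (7)·k = 35  ⇒  k = 5.

5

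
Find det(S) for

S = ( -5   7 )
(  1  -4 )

det(S) = (-5)·(-4) − 7·1 = 20 − 7 = 13

13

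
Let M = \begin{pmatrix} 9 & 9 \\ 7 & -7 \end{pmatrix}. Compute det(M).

|M| = -126

det(M) = 9·(-7) − 9·7 = -63 − 63 = -126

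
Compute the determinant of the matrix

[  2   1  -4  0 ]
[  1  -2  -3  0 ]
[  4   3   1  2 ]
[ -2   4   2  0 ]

-40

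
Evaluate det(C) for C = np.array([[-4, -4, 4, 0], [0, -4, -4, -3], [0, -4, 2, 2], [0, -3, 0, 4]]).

Expand along column 1 (it has 3 zeros):
  + (-4) · M_11   where M_11 = det([-4 -4 -3; -4 2 2; -3 0 4]) = -90
det = (+1)·(-4)·(-90) = 360

The determinant is 360.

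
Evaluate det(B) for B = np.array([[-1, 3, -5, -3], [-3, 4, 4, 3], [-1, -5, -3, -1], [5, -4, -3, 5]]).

-1142

Expand along row 1:
  + (-1) · M_11   where M_11 = det([4 4 3; -5 -3 -1; -4 -3 5]) = 53
  − (3) · M_12   where M_12 = det([-3 4 3; -1 -3 -1; 5 -3 5]) = 108
  + (-5) · M_13   where M_13 = det([-3 4 3; -1 -5 -1; 5 -4 5]) = 174
  − (-3) · M_14   where M_14 = det([-3 4 4; -1 -5 -3; 5 -4 -3]) = 35
det = (+1)·(-1)·(53) + (-1)·(3)·(108) + (+1)·(-5)·(174) + (-1)·(-3)·(35) = -1142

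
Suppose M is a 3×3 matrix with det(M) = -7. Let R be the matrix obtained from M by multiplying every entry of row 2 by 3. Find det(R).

Scaling one row by 3 multiplies the determinant by 3.
det(R) = (3)·(-7) = -21

-21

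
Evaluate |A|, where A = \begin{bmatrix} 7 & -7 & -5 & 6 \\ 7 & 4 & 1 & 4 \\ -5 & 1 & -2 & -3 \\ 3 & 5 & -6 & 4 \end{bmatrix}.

det(A) = -399

Expand along row 1:
  + (7) · M_11   where M_11 = det([4 1 4; 1 -2 -3; 5 -6 4]) = -107
  − (-7) · M_12   where M_12 = det([7 1 4; -5 -2 -3; 3 -6 4]) = -27
  + (-5) · M_13   where M_13 = det([7 4 4; -5 1 -3; 3 5 4]) = 65
  − (6) · M_14   where M_14 = det([7 4 1; -5 1 -2; 3 5 -6]) = -144
det = (+1)·(7)·(-107) + (-1)·(-7)·(-27) + (+1)·(-5)·(65) + (-1)·(6)·(-144) = -399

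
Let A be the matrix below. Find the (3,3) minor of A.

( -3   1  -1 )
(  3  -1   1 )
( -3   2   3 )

0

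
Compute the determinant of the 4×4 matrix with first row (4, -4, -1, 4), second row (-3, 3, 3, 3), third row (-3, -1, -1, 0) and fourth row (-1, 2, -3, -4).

273

Expand along row 3 (it has 1 zero):
  + (-3) · M_31   where M_31 = det([-4 -1 4; 3 3 3; 2 -3 -4]) = -66
  − (-1) · M_32   where M_32 = det([4 -1 4; -3 3 3; -1 -3 -4]) = 51
  + (-1) · M_33   where M_33 = det([4 -4 4; -3 3 3; -1 2 -4]) = -24
det = (+1)·(-3)·(-66) + (-1)·(-1)·(51) + (+1)·(-1)·(-24) = 273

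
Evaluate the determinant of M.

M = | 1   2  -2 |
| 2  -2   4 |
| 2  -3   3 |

Expand along row 1:
  + 1 · |-2 4; -3 3| = 1·(-6 − (-12)) = 6
  − 2 · |2 4; 2 3| = −2·(6 − 8) = 4
  + (-2) · |2 -2; 2 -3| = (-2)·(-6 − (-4)) = 4
Sum: (6) + (4) + (4) = 14

14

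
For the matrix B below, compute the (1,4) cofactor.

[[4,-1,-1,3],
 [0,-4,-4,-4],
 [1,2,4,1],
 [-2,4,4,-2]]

Delete row 1 and column 4; the remaining 3×3 submatrix is [0 -4 -4; 1 2 4; -2 4 4].
Its determinant is 16.
The cofactor carries sign (−1)^(1+4) = −1, so C_{1,4} = −(16) = -16.

-16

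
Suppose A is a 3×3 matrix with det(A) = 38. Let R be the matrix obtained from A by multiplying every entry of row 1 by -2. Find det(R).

Scaling one row by -2 multiplies the determinant by -2.
det(R) = (-2)·(38) = -76

|R| = -76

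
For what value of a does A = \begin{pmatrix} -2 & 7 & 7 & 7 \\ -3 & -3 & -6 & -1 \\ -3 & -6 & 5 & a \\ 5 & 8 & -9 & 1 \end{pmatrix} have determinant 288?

Expanding along the column containing a, det(A) is linear in a: det(A) = (612)·a + (900).
Set (612)·a + (900) = 288  ⇒  (612)·a = -612  ⇒  a = -1.

-1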